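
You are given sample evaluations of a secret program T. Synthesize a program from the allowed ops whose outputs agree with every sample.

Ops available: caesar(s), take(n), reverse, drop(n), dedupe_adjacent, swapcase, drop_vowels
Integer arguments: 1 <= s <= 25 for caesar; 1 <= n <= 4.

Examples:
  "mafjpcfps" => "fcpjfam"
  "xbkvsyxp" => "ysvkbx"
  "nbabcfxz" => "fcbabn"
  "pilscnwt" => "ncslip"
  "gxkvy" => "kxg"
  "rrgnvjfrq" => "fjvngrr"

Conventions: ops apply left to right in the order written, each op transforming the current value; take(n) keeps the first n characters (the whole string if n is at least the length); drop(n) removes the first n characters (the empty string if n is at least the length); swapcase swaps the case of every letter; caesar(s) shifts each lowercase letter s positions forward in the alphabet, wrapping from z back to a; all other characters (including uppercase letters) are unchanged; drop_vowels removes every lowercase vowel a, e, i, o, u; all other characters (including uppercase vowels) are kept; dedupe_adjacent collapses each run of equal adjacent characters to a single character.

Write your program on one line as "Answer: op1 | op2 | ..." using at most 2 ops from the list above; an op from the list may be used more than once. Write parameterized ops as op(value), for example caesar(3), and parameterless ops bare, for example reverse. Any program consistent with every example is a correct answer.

reverse | drop(2)

Check, running the answer program on each example:
  "mafjpcfps" -> "spfcpjfam" -> "fcpjfam"
  "xbkvsyxp" -> "pxysvkbx" -> "ysvkbx"
  "nbabcfxz" -> "zxfcbabn" -> "fcbabn"
  "pilscnwt" -> "twncslip" -> "ncslip"
  "gxkvy" -> "yvkxg" -> "kxg"
  "rrgnvjfrq" -> "qrfjvngrr" -> "fjvngrr"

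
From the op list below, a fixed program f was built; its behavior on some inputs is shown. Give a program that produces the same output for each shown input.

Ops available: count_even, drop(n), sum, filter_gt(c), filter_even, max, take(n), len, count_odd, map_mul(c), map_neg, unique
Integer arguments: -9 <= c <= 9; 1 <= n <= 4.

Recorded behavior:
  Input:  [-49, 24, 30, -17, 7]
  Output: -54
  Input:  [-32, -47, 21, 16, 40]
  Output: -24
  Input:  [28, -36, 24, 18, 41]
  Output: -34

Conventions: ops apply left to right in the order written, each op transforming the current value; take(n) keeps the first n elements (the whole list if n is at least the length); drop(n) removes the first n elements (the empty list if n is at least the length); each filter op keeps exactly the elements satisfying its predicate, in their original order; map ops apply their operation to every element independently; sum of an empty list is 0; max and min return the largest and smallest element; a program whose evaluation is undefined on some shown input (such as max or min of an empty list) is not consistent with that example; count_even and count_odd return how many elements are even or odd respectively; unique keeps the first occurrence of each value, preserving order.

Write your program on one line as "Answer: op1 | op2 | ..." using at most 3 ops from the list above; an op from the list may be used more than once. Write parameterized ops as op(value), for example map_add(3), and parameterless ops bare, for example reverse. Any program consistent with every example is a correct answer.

map_neg | filter_even | sum

Check, running the answer program on each example:
  [-49, 24, 30, -17, 7] -> [49, -24, -30, 17, -7] -> [-24, -30] -> -54
  [-32, -47, 21, 16, 40] -> [32, 47, -21, -16, -40] -> [32, -16, -40] -> -24
  [28, -36, 24, 18, 41] -> [-28, 36, -24, -18, -41] -> [-28, 36, -24, -18] -> -34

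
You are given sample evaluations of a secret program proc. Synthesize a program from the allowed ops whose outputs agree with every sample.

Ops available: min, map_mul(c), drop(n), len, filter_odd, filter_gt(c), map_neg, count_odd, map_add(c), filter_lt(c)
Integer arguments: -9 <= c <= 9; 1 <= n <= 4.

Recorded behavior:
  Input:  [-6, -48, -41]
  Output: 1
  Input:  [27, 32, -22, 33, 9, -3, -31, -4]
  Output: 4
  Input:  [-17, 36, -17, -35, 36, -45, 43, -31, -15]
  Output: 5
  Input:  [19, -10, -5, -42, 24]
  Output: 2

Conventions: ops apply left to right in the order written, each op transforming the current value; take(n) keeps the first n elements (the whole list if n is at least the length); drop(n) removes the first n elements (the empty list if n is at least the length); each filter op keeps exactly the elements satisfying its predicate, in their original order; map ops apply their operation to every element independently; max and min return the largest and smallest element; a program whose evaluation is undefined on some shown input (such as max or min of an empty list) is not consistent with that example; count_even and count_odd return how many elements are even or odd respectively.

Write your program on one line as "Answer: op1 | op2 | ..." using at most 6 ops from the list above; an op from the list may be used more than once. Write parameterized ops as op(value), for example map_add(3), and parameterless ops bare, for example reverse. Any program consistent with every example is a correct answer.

drop(1) | drop(1) | map_add(2) | map_mul(3) | filter_lt(-2) | len

Check, running the answer program on each example:
  [-6, -48, -41] -> [-48, -41] -> [-41] -> [-39] -> [-117] -> [-117] -> 1
  [27, 32, -22, 33, 9, -3, -31, -4] -> [32, -22, 33, 9, -3, -31, -4] -> [-22, 33, 9, -3, -31, -4] -> [-20, 35, 11, -1, -29, -2] -> [-60, 105, 33, -3, -87, -6] -> [-60, -3, -87, -6] -> 4
  [-17, 36, -17, -35, 36, -45, 43, -31, -15] -> [36, -17, -35, 36, -45, 43, -31, -15] -> [-17, -35, 36, -45, 43, -31, -15] -> [-15, -33, 38, -43, 45, -29, -13] -> [-45, -99, 114, -129, 135, -87, -39] -> [-45, -99, -129, -87, -39] -> 5
  [19, -10, -5, -42, 24] -> [-10, -5, -42, 24] -> [-5, -42, 24] -> [-3, -40, 26] -> [-9, -120, 78] -> [-9, -120] -> 2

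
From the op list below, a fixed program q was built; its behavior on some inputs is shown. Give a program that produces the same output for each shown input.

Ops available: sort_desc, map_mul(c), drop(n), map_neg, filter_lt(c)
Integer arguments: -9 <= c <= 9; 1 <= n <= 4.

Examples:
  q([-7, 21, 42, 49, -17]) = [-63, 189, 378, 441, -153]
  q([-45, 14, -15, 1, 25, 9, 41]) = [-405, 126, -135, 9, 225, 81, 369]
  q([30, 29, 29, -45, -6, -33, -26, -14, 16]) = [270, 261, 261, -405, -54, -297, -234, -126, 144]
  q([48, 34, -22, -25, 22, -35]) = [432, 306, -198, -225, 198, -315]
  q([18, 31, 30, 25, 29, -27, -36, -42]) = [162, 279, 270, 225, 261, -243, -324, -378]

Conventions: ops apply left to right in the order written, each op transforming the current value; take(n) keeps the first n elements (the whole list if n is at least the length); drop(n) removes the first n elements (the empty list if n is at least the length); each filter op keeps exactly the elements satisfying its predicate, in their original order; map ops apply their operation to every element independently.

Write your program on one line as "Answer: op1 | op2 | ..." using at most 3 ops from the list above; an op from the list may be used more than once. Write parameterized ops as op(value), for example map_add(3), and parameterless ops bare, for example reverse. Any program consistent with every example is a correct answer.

map_neg | map_mul(-9)

Check, running the answer program on each example:
  [-7, 21, 42, 49, -17] -> [7, -21, -42, -49, 17] -> [-63, 189, 378, 441, -153]
  [-45, 14, -15, 1, 25, 9, 41] -> [45, -14, 15, -1, -25, -9, -41] -> [-405, 126, -135, 9, 225, 81, 369]
  [30, 29, 29, -45, -6, -33, -26, -14, 16] -> [-30, -29, -29, 45, 6, 33, 26, 14, -16] -> [270, 261, 261, -405, -54, -297, -234, -126, 144]
  [48, 34, -22, -25, 22, -35] -> [-48, -34, 22, 25, -22, 35] -> [432, 306, -198, -225, 198, -315]
  [18, 31, 30, 25, 29, -27, -36, -42] -> [-18, -31, -30, -25, -29, 27, 36, 42] -> [162, 279, 270, 225, 261, -243, -324, -378]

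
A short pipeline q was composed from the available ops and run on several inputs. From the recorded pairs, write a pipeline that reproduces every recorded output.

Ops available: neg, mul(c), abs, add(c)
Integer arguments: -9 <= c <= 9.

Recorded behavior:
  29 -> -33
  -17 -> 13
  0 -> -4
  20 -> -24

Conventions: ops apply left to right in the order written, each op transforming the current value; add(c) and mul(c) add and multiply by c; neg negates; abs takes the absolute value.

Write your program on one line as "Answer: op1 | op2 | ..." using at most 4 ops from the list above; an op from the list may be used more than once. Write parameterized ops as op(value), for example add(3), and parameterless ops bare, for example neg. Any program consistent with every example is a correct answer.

neg | add(-9) | add(5)

Check, running the answer program on each example:
  29 -> -29 -> -38 -> -33
  -17 -> 17 -> 8 -> 13
  0 -> 0 -> -9 -> -4
  20 -> -20 -> -29 -> -24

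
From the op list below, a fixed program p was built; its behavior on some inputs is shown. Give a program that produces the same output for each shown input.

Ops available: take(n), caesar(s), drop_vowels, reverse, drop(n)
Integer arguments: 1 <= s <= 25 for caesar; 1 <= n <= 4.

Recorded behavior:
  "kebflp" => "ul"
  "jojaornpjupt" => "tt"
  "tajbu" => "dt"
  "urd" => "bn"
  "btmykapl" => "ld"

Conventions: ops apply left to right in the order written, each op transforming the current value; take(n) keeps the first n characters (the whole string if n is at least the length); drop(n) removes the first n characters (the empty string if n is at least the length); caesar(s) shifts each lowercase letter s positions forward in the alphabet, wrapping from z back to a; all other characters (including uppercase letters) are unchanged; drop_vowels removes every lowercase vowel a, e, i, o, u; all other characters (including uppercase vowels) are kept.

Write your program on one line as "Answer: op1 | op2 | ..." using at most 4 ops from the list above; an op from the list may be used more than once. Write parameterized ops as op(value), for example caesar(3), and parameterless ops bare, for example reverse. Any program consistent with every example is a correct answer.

drop_vowels | caesar(10) | take(2)

Check, running the answer program on each example:
  "kebflp" -> "kbflp" -> "ulpvz" -> "ul"
  "jojaornpjupt" -> "jjrnpjpt" -> "ttbxztzd" -> "tt"
  "tajbu" -> "tjb" -> "dtl" -> "dt"
  "urd" -> "rd" -> "bn" -> "bn"
  "btmykapl" -> "btmykpl" -> "ldwiuzv" -> "ld"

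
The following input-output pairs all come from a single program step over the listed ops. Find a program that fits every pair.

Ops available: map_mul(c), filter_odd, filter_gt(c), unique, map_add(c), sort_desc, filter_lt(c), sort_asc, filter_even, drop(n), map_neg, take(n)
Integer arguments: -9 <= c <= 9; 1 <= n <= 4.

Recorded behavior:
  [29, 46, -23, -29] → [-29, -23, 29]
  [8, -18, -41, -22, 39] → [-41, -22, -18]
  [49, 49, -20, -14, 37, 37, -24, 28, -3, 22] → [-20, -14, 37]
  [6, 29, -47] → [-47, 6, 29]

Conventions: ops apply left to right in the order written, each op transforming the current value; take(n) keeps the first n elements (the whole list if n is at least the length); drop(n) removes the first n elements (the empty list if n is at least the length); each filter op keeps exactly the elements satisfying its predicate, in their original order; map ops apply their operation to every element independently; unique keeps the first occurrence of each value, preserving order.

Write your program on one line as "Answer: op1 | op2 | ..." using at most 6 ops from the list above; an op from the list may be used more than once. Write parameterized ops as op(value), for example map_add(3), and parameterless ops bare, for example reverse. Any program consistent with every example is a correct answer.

map_neg | unique | map_neg | take(4) | sort_asc | take(3)

Check, running the answer program on each example:
  [29, 46, -23, -29] -> [-29, -46, 23, 29] -> [-29, -46, 23, 29] -> [29, 46, -23, -29] -> [29, 46, -23, -29] -> [-29, -23, 29, 46] -> [-29, -23, 29]
  [8, -18, -41, -22, 39] -> [-8, 18, 41, 22, -39] -> [-8, 18, 41, 22, -39] -> [8, -18, -41, -22, 39] -> [8, -18, -41, -22] -> [-41, -22, -18, 8] -> [-41, -22, -18]
  [49, 49, -20, -14, 37, 37, -24, 28, -3, 22] -> [-49, -49, 20, 14, -37, -37, 24, -28, 3, -22] -> [-49, 20, 14, -37, 24, -28, 3, -22] -> [49, -20, -14, 37, -24, 28, -3, 22] -> [49, -20, -14, 37] -> [-20, -14, 37, 49] -> [-20, -14, 37]
  [6, 29, -47] -> [-6, -29, 47] -> [-6, -29, 47] -> [6, 29, -47] -> [6, 29, -47] -> [-47, 6, 29] -> [-47, 6, 29]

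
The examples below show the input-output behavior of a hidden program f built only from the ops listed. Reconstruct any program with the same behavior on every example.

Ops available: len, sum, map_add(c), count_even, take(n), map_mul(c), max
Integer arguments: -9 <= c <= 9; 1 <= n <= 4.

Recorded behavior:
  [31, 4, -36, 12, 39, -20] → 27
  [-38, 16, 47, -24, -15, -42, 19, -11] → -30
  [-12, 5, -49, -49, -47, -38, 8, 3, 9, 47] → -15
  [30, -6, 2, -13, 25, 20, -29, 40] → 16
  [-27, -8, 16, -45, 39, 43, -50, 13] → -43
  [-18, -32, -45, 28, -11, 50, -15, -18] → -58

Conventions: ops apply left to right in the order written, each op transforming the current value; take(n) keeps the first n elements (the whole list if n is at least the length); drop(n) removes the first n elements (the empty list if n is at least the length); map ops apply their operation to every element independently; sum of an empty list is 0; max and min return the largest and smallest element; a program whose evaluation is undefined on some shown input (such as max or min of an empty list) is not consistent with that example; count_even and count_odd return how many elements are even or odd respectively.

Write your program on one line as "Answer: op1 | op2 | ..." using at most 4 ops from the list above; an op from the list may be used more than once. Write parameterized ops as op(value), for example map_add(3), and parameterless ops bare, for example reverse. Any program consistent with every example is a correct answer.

map_add(3) | map_add(-7) | take(2) | sum

Check, running the answer program on each example:
  [31, 4, -36, 12, 39, -20] -> [34, 7, -33, 15, 42, -17] -> [27, 0, -40, 8, 35, -24] -> [27, 0] -> 27
  [-38, 16, 47, -24, -15, -42, 19, -11] -> [-35, 19, 50, -21, -12, -39, 22, -8] -> [-42, 12, 43, -28, -19, -46, 15, -15] -> [-42, 12] -> -30
  [-12, 5, -49, -49, -47, -38, 8, 3, 9, 47] -> [-9, 8, -46, -46, -44, -35, 11, 6, 12, 50] -> [-16, 1, -53, -53, -51, -42, 4, -1, 5, 43] -> [-16, 1] -> -15
  [30, -6, 2, -13, 25, 20, -29, 40] -> [33, -3, 5, -10, 28, 23, -26, 43] -> [26, -10, -2, -17, 21, 16, -33, 36] -> [26, -10] -> 16
  [-27, -8, 16, -45, 39, 43, -50, 13] -> [-24, -5, 19, -42, 42, 46, -47, 16] -> [-31, -12, 12, -49, 35, 39, -54, 9] -> [-31, -12] -> -43
  [-18, -32, -45, 28, -11, 50, -15, -18] -> [-15, -29, -42, 31, -8, 53, -12, -15] -> [-22, -36, -49, 24, -15, 46, -19, -22] -> [-22, -36] -> -58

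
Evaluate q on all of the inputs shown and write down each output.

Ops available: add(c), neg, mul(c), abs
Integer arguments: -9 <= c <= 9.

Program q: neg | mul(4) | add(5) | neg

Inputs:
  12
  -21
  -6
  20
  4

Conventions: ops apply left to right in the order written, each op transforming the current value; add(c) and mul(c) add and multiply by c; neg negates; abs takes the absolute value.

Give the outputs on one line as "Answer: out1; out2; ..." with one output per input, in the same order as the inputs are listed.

43; -89; -29; 75; 11

Execution, op by op:
  12 -> -12 -> -48 -> -43 -> 43
  -21 -> 21 -> 84 -> 89 -> -89
  -6 -> 6 -> 24 -> 29 -> -29
  20 -> -20 -> -80 -> -75 -> 75
  4 -> -4 -> -16 -> -11 -> 11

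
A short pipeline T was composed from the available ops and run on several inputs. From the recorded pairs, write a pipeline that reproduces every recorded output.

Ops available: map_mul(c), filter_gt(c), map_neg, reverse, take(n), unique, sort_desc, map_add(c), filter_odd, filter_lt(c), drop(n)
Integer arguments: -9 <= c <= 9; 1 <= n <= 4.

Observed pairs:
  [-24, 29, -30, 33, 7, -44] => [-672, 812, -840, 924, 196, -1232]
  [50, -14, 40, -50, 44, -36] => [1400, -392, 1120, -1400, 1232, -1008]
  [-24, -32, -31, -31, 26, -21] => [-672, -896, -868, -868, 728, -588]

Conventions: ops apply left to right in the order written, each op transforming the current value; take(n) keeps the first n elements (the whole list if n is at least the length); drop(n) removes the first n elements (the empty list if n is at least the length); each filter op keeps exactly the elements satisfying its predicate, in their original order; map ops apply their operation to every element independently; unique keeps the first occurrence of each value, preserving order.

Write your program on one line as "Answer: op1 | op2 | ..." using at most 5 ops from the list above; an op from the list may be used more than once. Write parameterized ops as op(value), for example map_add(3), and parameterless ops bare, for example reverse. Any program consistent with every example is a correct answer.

map_neg | map_mul(7) | map_neg | map_mul(4)

Check, running the answer program on each example:
  [-24, 29, -30, 33, 7, -44] -> [24, -29, 30, -33, -7, 44] -> [168, -203, 210, -231, -49, 308] -> [-168, 203, -210, 231, 49, -308] -> [-672, 812, -840, 924, 196, -1232]
  [50, -14, 40, -50, 44, -36] -> [-50, 14, -40, 50, -44, 36] -> [-350, 98, -280, 350, -308, 252] -> [350, -98, 280, -350, 308, -252] -> [1400, -392, 1120, -1400, 1232, -1008]
  [-24, -32, -31, -31, 26, -21] -> [24, 32, 31, 31, -26, 21] -> [168, 224, 217, 217, -182, 147] -> [-168, -224, -217, -217, 182, -147] -> [-672, -896, -868, -868, 728, -588]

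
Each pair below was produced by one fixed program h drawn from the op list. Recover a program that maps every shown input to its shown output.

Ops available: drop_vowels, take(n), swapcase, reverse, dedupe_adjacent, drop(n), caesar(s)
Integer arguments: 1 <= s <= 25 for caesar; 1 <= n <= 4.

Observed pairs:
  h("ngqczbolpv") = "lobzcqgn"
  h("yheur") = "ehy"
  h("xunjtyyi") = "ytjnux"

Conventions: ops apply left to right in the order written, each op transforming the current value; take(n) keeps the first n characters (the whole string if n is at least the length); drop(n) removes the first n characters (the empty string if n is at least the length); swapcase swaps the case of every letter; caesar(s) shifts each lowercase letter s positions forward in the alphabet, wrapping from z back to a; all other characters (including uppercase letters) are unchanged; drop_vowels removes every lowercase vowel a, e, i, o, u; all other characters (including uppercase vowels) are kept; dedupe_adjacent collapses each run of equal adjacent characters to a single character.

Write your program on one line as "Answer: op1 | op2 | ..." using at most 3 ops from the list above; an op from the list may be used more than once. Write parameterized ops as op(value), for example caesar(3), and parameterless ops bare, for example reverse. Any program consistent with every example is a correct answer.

reverse | drop(2)

Check, running the answer program on each example:
  "ngqczbolpv" -> "vplobzcqgn" -> "lobzcqgn"
  "yheur" -> "ruehy" -> "ehy"
  "xunjtyyi" -> "iyytjnux" -> "ytjnux"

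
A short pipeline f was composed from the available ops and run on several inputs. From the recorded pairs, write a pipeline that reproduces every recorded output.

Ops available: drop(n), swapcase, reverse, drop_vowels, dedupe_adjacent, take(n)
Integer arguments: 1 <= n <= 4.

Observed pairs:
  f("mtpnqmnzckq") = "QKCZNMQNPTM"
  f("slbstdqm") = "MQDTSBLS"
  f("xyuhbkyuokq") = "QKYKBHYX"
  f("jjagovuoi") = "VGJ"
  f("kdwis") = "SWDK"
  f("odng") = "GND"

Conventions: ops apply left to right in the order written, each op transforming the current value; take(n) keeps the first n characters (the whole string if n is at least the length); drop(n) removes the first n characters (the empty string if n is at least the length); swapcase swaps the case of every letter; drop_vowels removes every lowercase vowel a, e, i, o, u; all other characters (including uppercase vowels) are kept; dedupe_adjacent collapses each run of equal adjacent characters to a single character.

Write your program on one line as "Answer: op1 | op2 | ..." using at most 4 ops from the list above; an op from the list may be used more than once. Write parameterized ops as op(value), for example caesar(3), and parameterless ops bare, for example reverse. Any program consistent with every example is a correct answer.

dedupe_adjacent | drop_vowels | swapcase | reverse

Check, running the answer program on each example:
  "mtpnqmnzckq" -> "mtpnqmnzckq" -> "mtpnqmnzckq" -> "MTPNQMNZCKQ" -> "QKCZNMQNPTM"
  "slbstdqm" -> "slbstdqm" -> "slbstdqm" -> "SLBSTDQM" -> "MQDTSBLS"
  "xyuhbkyuokq" -> "xyuhbkyuokq" -> "xyhbkykq" -> "XYHBKYKQ" -> "QKYKBHYX"
  "jjagovuoi" -> "jagovuoi" -> "jgv" -> "JGV" -> "VGJ"
  "kdwis" -> "kdwis" -> "kdws" -> "KDWS" -> "SWDK"
  "odng" -> "odng" -> "dng" -> "DNG" -> "GND"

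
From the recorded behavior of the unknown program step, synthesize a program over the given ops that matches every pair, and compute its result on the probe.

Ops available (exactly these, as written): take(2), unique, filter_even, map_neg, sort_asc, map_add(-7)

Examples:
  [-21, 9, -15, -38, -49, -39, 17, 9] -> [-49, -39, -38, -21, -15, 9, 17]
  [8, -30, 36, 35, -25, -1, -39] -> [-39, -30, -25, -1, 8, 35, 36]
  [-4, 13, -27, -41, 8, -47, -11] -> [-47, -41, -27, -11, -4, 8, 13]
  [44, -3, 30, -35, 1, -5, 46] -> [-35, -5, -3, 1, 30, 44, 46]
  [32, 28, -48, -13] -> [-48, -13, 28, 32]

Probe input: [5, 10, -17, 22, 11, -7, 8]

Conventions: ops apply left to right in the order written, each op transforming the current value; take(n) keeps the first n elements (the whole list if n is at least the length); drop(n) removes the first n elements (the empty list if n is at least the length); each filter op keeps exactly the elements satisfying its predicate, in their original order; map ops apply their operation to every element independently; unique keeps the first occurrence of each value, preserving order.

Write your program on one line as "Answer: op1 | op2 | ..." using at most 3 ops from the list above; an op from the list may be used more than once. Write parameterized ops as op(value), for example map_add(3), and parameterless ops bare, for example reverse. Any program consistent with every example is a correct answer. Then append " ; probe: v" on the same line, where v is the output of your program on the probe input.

sort_asc | unique ; probe: [-17, -7, 5, 8, 10, 11, 22]

Check, running the answer program on each example:
  [-21, 9, -15, -38, -49, -39, 17, 9] -> [-49, -39, -38, -21, -15, 9, 9, 17] -> [-49, -39, -38, -21, -15, 9, 17]
  [8, -30, 36, 35, -25, -1, -39] -> [-39, -30, -25, -1, 8, 35, 36] -> [-39, -30, -25, -1, 8, 35, 36]
  [-4, 13, -27, -41, 8, -47, -11] -> [-47, -41, -27, -11, -4, 8, 13] -> [-47, -41, -27, -11, -4, 8, 13]
  [44, -3, 30, -35, 1, -5, 46] -> [-35, -5, -3, 1, 30, 44, 46] -> [-35, -5, -3, 1, 30, 44, 46]
  [32, 28, -48, -13] -> [-48, -13, 28, 32] -> [-48, -13, 28, 32]
  probe: [5, 10, -17, 22, 11, -7, 8] -> [-17, -7, 5, 8, 10, 11, 22] -> [-17, -7, 5, 8, 10, 11, 22]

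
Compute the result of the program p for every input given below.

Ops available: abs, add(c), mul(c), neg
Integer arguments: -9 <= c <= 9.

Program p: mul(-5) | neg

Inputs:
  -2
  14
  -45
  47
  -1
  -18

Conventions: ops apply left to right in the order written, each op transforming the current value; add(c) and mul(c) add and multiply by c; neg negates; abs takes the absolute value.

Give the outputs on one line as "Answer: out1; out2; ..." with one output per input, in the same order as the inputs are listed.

-10; 70; -225; 235; -5; -90

Execution, op by op:
  -2 -> 10 -> -10
  14 -> -70 -> 70
  -45 -> 225 -> -225
  47 -> -235 -> 235
  -1 -> 5 -> -5
  -18 -> 90 -> -90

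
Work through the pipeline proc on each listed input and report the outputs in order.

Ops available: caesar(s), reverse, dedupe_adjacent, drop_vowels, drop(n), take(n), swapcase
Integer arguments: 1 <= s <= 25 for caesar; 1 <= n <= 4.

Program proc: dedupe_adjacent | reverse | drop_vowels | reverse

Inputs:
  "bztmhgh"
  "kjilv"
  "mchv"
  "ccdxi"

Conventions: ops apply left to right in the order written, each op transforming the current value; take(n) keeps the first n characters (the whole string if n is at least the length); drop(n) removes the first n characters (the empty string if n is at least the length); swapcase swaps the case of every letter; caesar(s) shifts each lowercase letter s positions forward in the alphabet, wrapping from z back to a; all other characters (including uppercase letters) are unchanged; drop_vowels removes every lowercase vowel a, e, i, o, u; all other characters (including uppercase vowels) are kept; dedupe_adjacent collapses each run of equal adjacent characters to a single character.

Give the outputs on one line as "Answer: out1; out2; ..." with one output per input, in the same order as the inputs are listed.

"bztmhgh"; "kjlv"; "mchv"; "cdx"

Execution, op by op:
  "bztmhgh" -> "bztmhgh" -> "hghmtzb" -> "hghmtzb" -> "bztmhgh"
  "kjilv" -> "kjilv" -> "vlijk" -> "vljk" -> "kjlv"
  "mchv" -> "mchv" -> "vhcm" -> "vhcm" -> "mchv"
  "ccdxi" -> "cdxi" -> "ixdc" -> "xdc" -> "cdx"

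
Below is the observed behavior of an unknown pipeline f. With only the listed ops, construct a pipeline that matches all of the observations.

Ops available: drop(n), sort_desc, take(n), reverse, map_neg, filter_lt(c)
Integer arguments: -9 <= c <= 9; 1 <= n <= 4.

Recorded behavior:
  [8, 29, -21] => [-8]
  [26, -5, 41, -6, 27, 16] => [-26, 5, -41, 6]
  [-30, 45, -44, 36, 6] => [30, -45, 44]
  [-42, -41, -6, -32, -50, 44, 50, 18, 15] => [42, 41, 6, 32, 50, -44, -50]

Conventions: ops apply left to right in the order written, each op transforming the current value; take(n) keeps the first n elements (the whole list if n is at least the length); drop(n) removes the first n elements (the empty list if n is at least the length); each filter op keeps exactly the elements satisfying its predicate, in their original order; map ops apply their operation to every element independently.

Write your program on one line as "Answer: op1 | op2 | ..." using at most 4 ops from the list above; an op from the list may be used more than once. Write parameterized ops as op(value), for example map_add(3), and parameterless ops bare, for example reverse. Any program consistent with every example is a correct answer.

map_neg | reverse | drop(2) | reverse

Check, running the answer program on each example:
  [8, 29, -21] -> [-8, -29, 21] -> [21, -29, -8] -> [-8] -> [-8]
  [26, -5, 41, -6, 27, 16] -> [-26, 5, -41, 6, -27, -16] -> [-16, -27, 6, -41, 5, -26] -> [6, -41, 5, -26] -> [-26, 5, -41, 6]
  [-30, 45, -44, 36, 6] -> [30, -45, 44, -36, -6] -> [-6, -36, 44, -45, 30] -> [44, -45, 30] -> [30, -45, 44]
  [-42, -41, -6, -32, -50, 44, 50, 18, 15] -> [42, 41, 6, 32, 50, -44, -50, -18, -15] -> [-15, -18, -50, -44, 50, 32, 6, 41, 42] -> [-50, -44, 50, 32, 6, 41, 42] -> [42, 41, 6, 32, 50, -44, -50]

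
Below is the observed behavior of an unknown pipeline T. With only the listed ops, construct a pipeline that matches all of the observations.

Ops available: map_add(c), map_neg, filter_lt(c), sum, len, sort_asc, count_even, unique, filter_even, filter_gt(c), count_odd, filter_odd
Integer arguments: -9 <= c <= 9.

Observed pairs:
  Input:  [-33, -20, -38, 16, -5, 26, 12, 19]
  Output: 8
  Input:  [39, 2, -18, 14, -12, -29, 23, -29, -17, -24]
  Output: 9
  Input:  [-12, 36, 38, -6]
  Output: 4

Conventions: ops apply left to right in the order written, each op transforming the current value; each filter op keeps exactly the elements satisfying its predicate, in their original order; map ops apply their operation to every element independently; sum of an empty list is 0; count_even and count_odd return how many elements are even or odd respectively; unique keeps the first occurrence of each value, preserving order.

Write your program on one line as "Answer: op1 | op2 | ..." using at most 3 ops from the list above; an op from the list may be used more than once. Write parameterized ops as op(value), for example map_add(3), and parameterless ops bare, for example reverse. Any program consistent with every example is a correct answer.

sort_asc | unique | len

Check, running the answer program on each example:
  [-33, -20, -38, 16, -5, 26, 12, 19] -> [-38, -33, -20, -5, 12, 16, 19, 26] -> [-38, -33, -20, -5, 12, 16, 19, 26] -> 8
  [39, 2, -18, 14, -12, -29, 23, -29, -17, -24] -> [-29, -29, -24, -18, -17, -12, 2, 14, 23, 39] -> [-29, -24, -18, -17, -12, 2, 14, 23, 39] -> 9
  [-12, 36, 38, -6] -> [-12, -6, 36, 38] -> [-12, -6, 36, 38] -> 4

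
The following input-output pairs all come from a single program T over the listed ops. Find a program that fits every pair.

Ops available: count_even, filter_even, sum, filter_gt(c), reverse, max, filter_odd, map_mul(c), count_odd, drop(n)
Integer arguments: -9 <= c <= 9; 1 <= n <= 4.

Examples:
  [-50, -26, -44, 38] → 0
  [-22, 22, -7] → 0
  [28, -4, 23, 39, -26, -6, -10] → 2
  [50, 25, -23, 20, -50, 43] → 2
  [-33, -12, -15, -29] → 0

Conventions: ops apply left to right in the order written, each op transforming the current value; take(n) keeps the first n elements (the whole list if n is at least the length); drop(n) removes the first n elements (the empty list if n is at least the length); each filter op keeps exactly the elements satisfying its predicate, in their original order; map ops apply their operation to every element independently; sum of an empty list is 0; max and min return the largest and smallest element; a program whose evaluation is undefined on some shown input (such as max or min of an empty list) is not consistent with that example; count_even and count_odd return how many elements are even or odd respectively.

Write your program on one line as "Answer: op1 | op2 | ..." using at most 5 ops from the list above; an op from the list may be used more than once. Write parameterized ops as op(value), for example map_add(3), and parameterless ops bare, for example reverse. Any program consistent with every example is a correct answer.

filter_gt(-6) | drop(1) | filter_gt(8) | count_odd

Check, running the answer program on each example:
  [-50, -26, -44, 38] -> [38] -> [] -> [] -> 0
  [-22, 22, -7] -> [22] -> [] -> [] -> 0
  [28, -4, 23, 39, -26, -6, -10] -> [28, -4, 23, 39] -> [-4, 23, 39] -> [23, 39] -> 2
  [50, 25, -23, 20, -50, 43] -> [50, 25, 20, 43] -> [25, 20, 43] -> [25, 20, 43] -> 2
  [-33, -12, -15, -29] -> [] -> [] -> [] -> 0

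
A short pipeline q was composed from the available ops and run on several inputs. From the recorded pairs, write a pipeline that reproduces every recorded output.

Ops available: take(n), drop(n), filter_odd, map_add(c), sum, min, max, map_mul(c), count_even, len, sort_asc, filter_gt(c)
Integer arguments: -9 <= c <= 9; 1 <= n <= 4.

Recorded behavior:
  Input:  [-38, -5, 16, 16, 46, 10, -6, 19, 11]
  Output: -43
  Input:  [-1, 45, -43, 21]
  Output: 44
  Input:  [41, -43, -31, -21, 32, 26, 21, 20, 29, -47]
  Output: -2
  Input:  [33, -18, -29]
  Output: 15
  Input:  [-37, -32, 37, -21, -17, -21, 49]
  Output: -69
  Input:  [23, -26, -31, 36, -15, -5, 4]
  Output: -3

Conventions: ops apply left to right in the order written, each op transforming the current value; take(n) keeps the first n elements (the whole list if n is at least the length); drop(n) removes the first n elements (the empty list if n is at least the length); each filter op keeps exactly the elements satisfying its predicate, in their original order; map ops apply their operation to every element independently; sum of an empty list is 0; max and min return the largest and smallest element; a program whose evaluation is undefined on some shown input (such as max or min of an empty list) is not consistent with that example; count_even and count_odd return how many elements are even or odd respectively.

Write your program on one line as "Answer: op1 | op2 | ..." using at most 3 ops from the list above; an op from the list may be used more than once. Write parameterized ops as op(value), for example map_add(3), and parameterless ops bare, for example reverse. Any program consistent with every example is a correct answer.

take(2) | sort_asc | sum

Check, running the answer program on each example:
  [-38, -5, 16, 16, 46, 10, -6, 19, 11] -> [-38, -5] -> [-38, -5] -> -43
  [-1, 45, -43, 21] -> [-1, 45] -> [-1, 45] -> 44
  [41, -43, -31, -21, 32, 26, 21, 20, 29, -47] -> [41, -43] -> [-43, 41] -> -2
  [33, -18, -29] -> [33, -18] -> [-18, 33] -> 15
  [-37, -32, 37, -21, -17, -21, 49] -> [-37, -32] -> [-37, -32] -> -69
  [23, -26, -31, 36, -15, -5, 4] -> [23, -26] -> [-26, 23] -> -3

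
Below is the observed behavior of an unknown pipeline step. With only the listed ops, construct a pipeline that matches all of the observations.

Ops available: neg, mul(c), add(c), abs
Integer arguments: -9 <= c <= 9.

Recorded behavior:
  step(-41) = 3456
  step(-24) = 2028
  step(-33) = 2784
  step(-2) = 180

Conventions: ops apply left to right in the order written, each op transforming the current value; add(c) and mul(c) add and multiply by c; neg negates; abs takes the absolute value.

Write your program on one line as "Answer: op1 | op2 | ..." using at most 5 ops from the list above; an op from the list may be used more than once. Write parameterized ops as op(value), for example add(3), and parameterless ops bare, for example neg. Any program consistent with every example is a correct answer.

mul(-7) | mul(-2) | mul(-3) | add(6) | mul(2)

Check, running the answer program on each example:
  -41 -> 287 -> -574 -> 1722 -> 1728 -> 3456
  -24 -> 168 -> -336 -> 1008 -> 1014 -> 2028
  -33 -> 231 -> -462 -> 1386 -> 1392 -> 2784
  -2 -> 14 -> -28 -> 84 -> 90 -> 180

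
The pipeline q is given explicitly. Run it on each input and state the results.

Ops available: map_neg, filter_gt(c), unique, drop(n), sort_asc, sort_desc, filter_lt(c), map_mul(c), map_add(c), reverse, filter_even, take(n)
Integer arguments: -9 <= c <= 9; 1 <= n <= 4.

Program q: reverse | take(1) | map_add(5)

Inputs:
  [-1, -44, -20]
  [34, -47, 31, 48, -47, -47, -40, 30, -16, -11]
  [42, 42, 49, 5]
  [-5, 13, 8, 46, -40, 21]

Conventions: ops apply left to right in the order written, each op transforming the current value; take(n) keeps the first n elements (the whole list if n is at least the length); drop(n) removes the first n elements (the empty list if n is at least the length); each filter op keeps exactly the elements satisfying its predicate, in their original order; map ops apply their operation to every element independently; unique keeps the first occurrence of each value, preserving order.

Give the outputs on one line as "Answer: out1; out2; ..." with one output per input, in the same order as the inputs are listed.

Execution, op by op:
  [-1, -44, -20] -> [-20, -44, -1] -> [-20] -> [-15]
  [34, -47, 31, 48, -47, -47, -40, 30, -16, -11] -> [-11, -16, 30, -40, -47, -47, 48, 31, -47, 34] -> [-11] -> [-6]
  [42, 42, 49, 5] -> [5, 49, 42, 42] -> [5] -> [10]
  [-5, 13, 8, 46, -40, 21] -> [21, -40, 46, 8, 13, -5] -> [21] -> [26]

[-15]; [-6]; [10]; [26]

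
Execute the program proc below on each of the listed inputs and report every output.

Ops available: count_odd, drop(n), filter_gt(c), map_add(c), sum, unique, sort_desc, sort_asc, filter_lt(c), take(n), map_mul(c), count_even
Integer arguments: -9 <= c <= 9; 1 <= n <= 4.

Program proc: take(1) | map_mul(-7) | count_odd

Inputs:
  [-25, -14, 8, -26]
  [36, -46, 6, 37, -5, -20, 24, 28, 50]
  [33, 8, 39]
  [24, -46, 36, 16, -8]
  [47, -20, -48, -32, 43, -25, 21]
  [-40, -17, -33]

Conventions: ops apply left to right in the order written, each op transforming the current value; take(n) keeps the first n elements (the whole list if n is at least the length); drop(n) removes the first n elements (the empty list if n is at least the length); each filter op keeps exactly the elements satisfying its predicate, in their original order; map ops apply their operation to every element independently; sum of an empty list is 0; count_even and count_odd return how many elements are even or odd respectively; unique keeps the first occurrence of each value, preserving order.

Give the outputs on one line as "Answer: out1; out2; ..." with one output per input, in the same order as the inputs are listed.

1; 0; 1; 0; 1; 0

Execution, op by op:
  [-25, -14, 8, -26] -> [-25] -> [175] -> 1
  [36, -46, 6, 37, -5, -20, 24, 28, 50] -> [36] -> [-252] -> 0
  [33, 8, 39] -> [33] -> [-231] -> 1
  [24, -46, 36, 16, -8] -> [24] -> [-168] -> 0
  [47, -20, -48, -32, 43, -25, 21] -> [47] -> [-329] -> 1
  [-40, -17, -33] -> [-40] -> [280] -> 0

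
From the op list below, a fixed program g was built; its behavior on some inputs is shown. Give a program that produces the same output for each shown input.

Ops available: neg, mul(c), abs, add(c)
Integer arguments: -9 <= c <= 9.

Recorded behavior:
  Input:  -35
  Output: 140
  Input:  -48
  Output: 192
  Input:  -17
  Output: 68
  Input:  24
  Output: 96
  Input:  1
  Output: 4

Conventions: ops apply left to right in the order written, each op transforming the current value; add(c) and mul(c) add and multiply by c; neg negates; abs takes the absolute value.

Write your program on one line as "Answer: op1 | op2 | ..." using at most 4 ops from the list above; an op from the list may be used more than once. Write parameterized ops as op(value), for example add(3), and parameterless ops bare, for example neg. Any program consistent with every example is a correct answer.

neg | mul(-2) | mul(-2) | abs

Check, running the answer program on each example:
  -35 -> 35 -> -70 -> 140 -> 140
  -48 -> 48 -> -96 -> 192 -> 192
  -17 -> 17 -> -34 -> 68 -> 68
  24 -> -24 -> 48 -> -96 -> 96
  1 -> -1 -> 2 -> -4 -> 4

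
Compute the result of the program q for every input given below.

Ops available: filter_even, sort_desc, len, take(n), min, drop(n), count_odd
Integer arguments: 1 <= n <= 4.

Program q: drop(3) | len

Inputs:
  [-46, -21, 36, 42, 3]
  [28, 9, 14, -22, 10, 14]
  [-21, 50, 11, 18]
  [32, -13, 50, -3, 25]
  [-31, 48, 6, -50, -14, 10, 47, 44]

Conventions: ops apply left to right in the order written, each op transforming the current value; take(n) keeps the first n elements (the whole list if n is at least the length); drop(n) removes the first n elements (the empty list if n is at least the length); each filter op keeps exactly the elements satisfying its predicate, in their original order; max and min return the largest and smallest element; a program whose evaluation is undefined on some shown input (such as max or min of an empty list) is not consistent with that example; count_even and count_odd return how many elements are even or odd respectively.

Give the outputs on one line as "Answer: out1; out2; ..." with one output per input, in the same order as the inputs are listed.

Execution, op by op:
  [-46, -21, 36, 42, 3] -> [42, 3] -> 2
  [28, 9, 14, -22, 10, 14] -> [-22, 10, 14] -> 3
  [-21, 50, 11, 18] -> [18] -> 1
  [32, -13, 50, -3, 25] -> [-3, 25] -> 2
  [-31, 48, 6, -50, -14, 10, 47, 44] -> [-50, -14, 10, 47, 44] -> 5

2; 3; 1; 2; 5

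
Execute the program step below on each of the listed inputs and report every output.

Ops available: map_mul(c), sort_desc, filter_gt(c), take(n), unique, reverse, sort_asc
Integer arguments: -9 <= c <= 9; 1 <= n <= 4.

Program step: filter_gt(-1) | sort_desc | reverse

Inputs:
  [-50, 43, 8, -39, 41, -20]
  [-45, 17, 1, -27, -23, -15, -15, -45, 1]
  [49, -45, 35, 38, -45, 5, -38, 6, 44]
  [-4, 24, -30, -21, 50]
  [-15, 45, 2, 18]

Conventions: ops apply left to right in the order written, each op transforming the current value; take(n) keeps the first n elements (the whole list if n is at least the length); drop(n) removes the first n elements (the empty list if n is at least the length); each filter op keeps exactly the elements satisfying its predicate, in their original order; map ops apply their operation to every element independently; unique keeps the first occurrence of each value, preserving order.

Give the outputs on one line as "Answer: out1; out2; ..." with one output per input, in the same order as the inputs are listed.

[8, 41, 43]; [1, 1, 17]; [5, 6, 35, 38, 44, 49]; [24, 50]; [2, 18, 45]

Execution, op by op:
  [-50, 43, 8, -39, 41, -20] -> [43, 8, 41] -> [43, 41, 8] -> [8, 41, 43]
  [-45, 17, 1, -27, -23, -15, -15, -45, 1] -> [17, 1, 1] -> [17, 1, 1] -> [1, 1, 17]
  [49, -45, 35, 38, -45, 5, -38, 6, 44] -> [49, 35, 38, 5, 6, 44] -> [49, 44, 38, 35, 6, 5] -> [5, 6, 35, 38, 44, 49]
  [-4, 24, -30, -21, 50] -> [24, 50] -> [50, 24] -> [24, 50]
  [-15, 45, 2, 18] -> [45, 2, 18] -> [45, 18, 2] -> [2, 18, 45]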